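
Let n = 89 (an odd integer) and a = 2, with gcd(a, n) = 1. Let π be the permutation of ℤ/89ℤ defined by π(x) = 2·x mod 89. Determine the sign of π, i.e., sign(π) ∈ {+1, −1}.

+1

Start at x=64: 64 → 39 → 78 → 67 → 45 → 1 → 2 → … (one orbit).
9 cycles of lengths [11, 11, 11, 11, 11, 11, 11, 11, 1].
89 − 9 = 80 transpositions; sign(π) = (−1)^80 = +1.
(2|89)_J = +1 (Zolotarev's lemma cross-check).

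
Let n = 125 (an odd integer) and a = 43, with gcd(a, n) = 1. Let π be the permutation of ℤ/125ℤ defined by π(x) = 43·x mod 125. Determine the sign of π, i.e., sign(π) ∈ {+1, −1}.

Orbit of 101 under x↦43x: [101, 93, 124, 82, 26, 118, 74]… (length divides ord_125(43)).
Decompose π into cycles: lengths [20, 20, 20, 20, 20, 4, 4, 4, 4, 4, 4, 1] (12 cycles, including the fixed point 0).
sign(π) = (−1)^{n − #cycles} = (−1)^{125−12} = (−1)^113 = -1.
Check: (43/125) = -1 by Zolotarev.

-1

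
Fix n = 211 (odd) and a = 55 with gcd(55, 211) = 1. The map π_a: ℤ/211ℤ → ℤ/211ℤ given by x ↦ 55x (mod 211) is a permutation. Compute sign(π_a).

+1

Trace 55: π^k(55) = [55, 71, 107, 188, 1] for k=0..4.
Decompose π into cycles: lengths [5, 5, 5, 5, 5, 5, 5, 5, 5, 5, 5, 5, 5, 5, 5, 5, 5, 5, 5, 5, 5, 5, 5, 5, 5, 5, 5, 5, 5, 5, 5, 5, 5, 5, 5, 5, 5, 5, 5, 5, 5, 5, 1] (43 cycles, including the fixed point 0).
sign(π) = (−1)^{n − #cycles} = (−1)^{211−43} = (−1)^168 = +1.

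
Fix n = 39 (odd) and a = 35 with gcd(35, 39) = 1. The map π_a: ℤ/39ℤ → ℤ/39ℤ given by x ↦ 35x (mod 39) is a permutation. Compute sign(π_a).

-1

Trace 22: π^k(22) = [22, 29, 1, 35, 16, 14] for k=0..5.
Cycle type of π: 6×4 + 3×4 + 2 + 1; total 10 cycles.
With 10 cycles on 39 points, sign = (−1)^{39−10} = -1.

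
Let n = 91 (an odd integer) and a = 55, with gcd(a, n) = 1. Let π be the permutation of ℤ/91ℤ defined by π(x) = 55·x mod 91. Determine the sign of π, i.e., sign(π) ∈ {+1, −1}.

Start at x=29: 29 → 48 → 1 → 55 → 22 → 27 → 29 (one orbit).
Cycle type of π: 6×12 + 3×4 + 2×3 + 1; total 20 cycles.
n − c = 91 − 20 = 71; sign = (−1)^71 = -1.

-1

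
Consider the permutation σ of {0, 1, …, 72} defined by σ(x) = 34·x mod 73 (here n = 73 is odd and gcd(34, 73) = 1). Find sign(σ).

Start at x=23: 23 → 52 → 16 → 33 → 27 → 42 → 41 → … (one orbit).
π_34 has 2 disjoint cycles with lengths [72, 1] on {0,…,72}.
2 cycles on 73: each ℓ→(−1)^(ℓ−1), product (−1)^71 = -1.

-1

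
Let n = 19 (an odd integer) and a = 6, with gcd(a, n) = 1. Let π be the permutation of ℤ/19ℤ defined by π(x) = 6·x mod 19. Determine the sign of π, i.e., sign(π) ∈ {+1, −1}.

+1

Start at x=11: 11 → 9 → 16 → 1 → 6 → 17 → 7 → … (one orbit).
Cycle lengths of π_6 on ℤ/19ℤ: [9, 9, 1]; 3 cycles in total.
With 3 cycles on 19 points, sign = (−1)^{19−3} = +1.
Via Zolotarev, sign(π_{6}) = (6|19) = +1.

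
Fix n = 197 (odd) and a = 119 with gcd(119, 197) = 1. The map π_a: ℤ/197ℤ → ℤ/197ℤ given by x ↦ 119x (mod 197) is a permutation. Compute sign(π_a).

Trace 146: π^k(146) = [146, 38, 188, 111, 10, 8, 164] for k=0..6.
Cycle lengths of π_119 on ℤ/197ℤ: [196, 1]; 2 cycles in total.
Σ(ℓ_i−1) = 197−2 = 195; sign = (−1)^195 = -1.
Zolotarev: (119|197) = -1, matching the cycle-count sign.

-1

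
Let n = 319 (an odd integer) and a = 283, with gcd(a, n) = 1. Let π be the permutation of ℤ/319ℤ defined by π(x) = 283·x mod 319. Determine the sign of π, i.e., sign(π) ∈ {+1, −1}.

Trace 262: π^k(262) = [262, 138, 136, 208, 168, 13, 170] for k=0..6.
The orbit structure of x ↦ 283x mod 319: 8 orbits of sizes [70, 70, 70, 70, 14, 14, 10, 1].
8 cycles on 319: each ℓ→(−1)^(ℓ−1), product (−1)^311 = -1.

-1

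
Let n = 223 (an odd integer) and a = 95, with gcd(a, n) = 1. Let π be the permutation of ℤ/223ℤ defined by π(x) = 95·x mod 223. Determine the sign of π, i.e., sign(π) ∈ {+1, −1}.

Trace 4: π^k(4) = [4, 157, 197, 206, 169, 222, 128] for k=0..6.
Decompose π into cycles: lengths [74, 74, 74, 1] (4 cycles, including the fixed point 0).
223 − 4 = 219 transpositions; sign(π) = (−1)^219 = -1.
Via Zolotarev, sign(π_{95}) = (95|223) = -1.

-1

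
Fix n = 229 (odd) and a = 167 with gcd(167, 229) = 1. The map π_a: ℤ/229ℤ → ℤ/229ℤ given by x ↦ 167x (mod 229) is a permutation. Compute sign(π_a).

+1

Trace 1: π^k(1) = [1, 167, 180, 61, 111, 217, 57] for k=0..6.
Cycle type of π: 57×4 + 1; total 5 cycles.
229 − 5 = 224 transpositions; sign(π) = (−1)^224 = +1.
Via Zolotarev, sign(π_{167}) = (167|229) = +1.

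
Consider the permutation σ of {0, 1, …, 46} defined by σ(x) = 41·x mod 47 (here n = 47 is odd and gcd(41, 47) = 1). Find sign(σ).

Orbit of 21 under x↦41x: [21, 15, 4, 23, 3, 29, 14]… (length divides ord_47(41)).
π_41 has 2 disjoint cycles with lengths [46, 1] on {0,…,46}.
With 2 cycles on 47 points, sign = (−1)^{47−2} = -1.

-1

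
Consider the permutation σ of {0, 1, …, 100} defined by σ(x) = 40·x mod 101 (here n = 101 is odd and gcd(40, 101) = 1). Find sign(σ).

Start at x=59: 59 → 37 → 66 → 14 → 55 → 79 → 29 → … (one orbit).
π_40 has 2 disjoint cycles with lengths [100, 1] on {0,…,100}.
n − c = 101 − 2 = 99; sign = (−1)^99 = -1.

-1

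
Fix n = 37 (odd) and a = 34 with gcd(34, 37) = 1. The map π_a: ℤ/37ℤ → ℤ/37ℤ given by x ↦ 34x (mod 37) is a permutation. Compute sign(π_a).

+1

Start at x=12: 12 → 1 → 34 → 9 → 10 → 7 → 16 → … (one orbit).
Decompose π into cycles: lengths [9, 9, 9, 9, 1] (5 cycles, including the fixed point 0).
37 − 5 = 32 transpositions; sign(π) = (−1)^32 = +1.
(34|37)_J = +1 (Zolotarev's lemma cross-check).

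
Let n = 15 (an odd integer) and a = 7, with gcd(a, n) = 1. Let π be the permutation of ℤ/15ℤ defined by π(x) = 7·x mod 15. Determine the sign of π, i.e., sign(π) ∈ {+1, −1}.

Start at x=4: 4 → 13 → 1 → 7 → 4 (one orbit).
6 cycles of lengths [4, 4, 4, 1, 1, 1].
sign(π) = (−1)^{n − #cycles} = (−1)^{15−6} = (−1)^9 = -1.
Zolotarev: (7|15) = -1, matching the cycle-count sign.

-1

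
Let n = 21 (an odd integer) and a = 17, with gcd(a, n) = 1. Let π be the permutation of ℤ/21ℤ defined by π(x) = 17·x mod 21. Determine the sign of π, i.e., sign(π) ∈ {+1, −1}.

Orbit of 17 under x↦17x: [17, 16, 20, 4, 5, 1]… (length divides ord_21(17)).
Cycle type of π: 6×3 + 2 + 1; total 5 cycles.
With 5 cycles on 21 points, sign = (−1)^{21−5} = +1.
Zolotarev: (17|21) = +1, matching the cycle-count sign.

+1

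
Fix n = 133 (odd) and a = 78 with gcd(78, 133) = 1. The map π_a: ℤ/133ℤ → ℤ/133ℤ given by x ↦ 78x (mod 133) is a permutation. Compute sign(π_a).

-1

Start at x=50: 50 → 43 → 29 → 1 → 78 → 99 → 8 → … (one orbit).
Cycle lengths of π_78 on ℤ/133ℤ: [18, 18, 18, 18, 18, 18, 18, 1, 1, 1, 1, 1, 1, 1]; 14 cycles in total.
sign(π) = (−1)^{n − #cycles} = (−1)^{133−14} = (−1)^119 = -1.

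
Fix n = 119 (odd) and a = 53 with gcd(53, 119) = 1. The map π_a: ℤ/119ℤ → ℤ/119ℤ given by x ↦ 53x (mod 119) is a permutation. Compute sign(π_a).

+1

Orbit of 60 under x↦53x: [60, 86, 36, 4, 93, 50, 32]… (length divides ord_119(53)).
Cycle lengths of π_53 on ℤ/119ℤ: [24, 24, 24, 24, 8, 8, 3, 3, 1]; 9 cycles in total.
Σ(ℓ_i−1) = 119−9 = 110; sign = (−1)^110 = +1.
The Jacobi symbol (53|119) = +1 (Zolotarev) agrees.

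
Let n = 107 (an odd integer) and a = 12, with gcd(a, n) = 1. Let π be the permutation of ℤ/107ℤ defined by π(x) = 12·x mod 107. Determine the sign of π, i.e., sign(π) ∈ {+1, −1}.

Trace 90: π^k(90) = [90, 10, 13, 49, 53, 101, 35] for k=0..6.
The orbit structure of x ↦ 12x mod 107: 3 orbits of sizes [53, 53, 1].
With 3 cycles on 107 points, sign = (−1)^{107−3} = +1.
The Jacobi symbol (12|107) = +1 (Zolotarev) agrees.

+1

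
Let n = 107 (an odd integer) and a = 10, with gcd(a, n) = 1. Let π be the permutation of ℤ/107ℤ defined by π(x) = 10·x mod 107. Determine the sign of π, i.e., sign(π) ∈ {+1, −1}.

+1

Trace 57: π^k(57) = [57, 35, 29, 76, 11, 3, 30] for k=0..6.
Cycle lengths of π_10 on ℤ/107ℤ: [53, 53, 1]; 3 cycles in total.
With 3 cycles on 107 points, sign = (−1)^{107−3} = +1.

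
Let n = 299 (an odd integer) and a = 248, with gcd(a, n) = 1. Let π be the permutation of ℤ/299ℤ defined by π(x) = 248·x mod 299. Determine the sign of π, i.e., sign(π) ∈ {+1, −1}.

+1

Trace 248: π^k(248) = [248, 209, 105, 27, 118, 261, 144] for k=0..6.
π_248 has 39 disjoint cycles with lengths [11, 11, 11, 11, 11, 11, 11, 11, 11, 11, 11, 11, 11, 11, 11, 11, 11, 11, 11, 11, 11, 11, 11, 11, 11, 11, 1, 1, 1, 1, 1, 1, 1, 1, 1, 1, 1, 1, 1] on {0,…,298}.
With 39 cycles on 299 points, sign = (−1)^{299−39} = +1.
Zolotarev: (248|299) = +1, matching the cycle-count sign.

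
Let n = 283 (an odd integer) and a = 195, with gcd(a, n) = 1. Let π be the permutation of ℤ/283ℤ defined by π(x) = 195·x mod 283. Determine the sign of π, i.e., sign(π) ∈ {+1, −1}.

Trace 100: π^k(100) = [100, 256, 112, 49, 216, 236, 174] for k=0..6.
The orbit structure of x ↦ 195x mod 283: 3 orbits of sizes [141, 141, 1].
283 − 3 = 280 transpositions; sign(π) = (−1)^280 = +1.

+1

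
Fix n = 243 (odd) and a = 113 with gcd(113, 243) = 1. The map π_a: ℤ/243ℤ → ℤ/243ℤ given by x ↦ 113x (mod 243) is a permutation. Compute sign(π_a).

Trace 226: π^k(226) = [226, 23, 169, 143, 121, 65, 55] for k=0..6.
Cycle type of π: 162 + 54 + 18 + 6 + 2 + 1; total 6 cycles.
Σ(ℓ_i−1) = 243−6 = 237; sign = (−1)^237 = -1.

-1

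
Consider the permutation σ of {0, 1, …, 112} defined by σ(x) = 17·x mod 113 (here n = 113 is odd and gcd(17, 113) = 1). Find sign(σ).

Trace 49: π^k(49) = [49, 42, 36, 47, 8, 23, 52] for k=0..6.
Decompose π into cycles: lengths [112, 1] (2 cycles, including the fixed point 0).
With 2 cycles on 113 points, sign = (−1)^{113−2} = -1.

-1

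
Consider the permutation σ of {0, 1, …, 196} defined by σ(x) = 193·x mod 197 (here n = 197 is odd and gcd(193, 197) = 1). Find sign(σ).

Orbit of 63 under x↦193x: [63, 142, 23, 105, 171, 104, 175]… (length divides ord_197(193)).
Decompose π into cycles: lengths [49, 49, 49, 49, 1] (5 cycles, including the fixed point 0).
n − c = 197 − 5 = 192; sign = (−1)^192 = +1.
The Jacobi symbol (193|197) = +1 (Zolotarev) agrees.

+1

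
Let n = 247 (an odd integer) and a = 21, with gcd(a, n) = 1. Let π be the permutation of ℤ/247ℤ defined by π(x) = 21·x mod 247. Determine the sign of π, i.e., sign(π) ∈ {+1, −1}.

Trace 31: π^k(31) = [31, 157, 86, 77, 135, 118, 8] for k=0..6.
Cycle lengths of π_21 on ℤ/247ℤ: [36, 36, 36, 36, 36, 36, 18, 4, 4, 4, 1]; 11 cycles in total.
Σ(ℓ_i−1) = 247−11 = 236; sign = (−1)^236 = +1.
Zolotarev: (21|247) = +1, matching the cycle-count sign.

+1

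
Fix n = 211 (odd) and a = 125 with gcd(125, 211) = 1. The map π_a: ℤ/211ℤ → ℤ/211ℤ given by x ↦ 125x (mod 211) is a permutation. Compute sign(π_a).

+1

Orbit of 188 under x↦125x: [188, 79, 169, 25, 171, 64, 193]… (length divides ord_211(125)).
7 cycles of lengths [35, 35, 35, 35, 35, 35, 1].
sign(π) = (−1)^{n − #cycles} = (−1)^{211−7} = (−1)^204 = +1.
Via Zolotarev, sign(π_{125}) = (125|211) = +1.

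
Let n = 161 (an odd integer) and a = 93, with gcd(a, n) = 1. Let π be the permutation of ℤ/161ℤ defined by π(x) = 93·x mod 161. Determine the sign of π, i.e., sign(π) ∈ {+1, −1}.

+1

Trace 93: π^k(93) = [93, 116, 1] for k=0..2.
Cycle lengths of π_93 on ℤ/161ℤ: [3, 3, 3, 3, 3, 3, 3, 3, 3, 3, 3, 3, 3, 3, 3, 3, 3, 3, 3, 3, 3, 3, 3, 3, 3, 3, 3, 3, 3, 3, 3, 3, 3, 3, 3, 3, 3, 3, 3, 3, 3, 3, 3, 3, 3, 3, 1, 1, 1, 1, 1, 1, 1, 1, 1, 1, 1, 1, 1, 1, 1, 1, 1, 1, 1, 1, 1, 1, 1]; 69 cycles in total.
Σ(ℓ_i−1) = 161−69 = 92; sign = (−1)^92 = +1.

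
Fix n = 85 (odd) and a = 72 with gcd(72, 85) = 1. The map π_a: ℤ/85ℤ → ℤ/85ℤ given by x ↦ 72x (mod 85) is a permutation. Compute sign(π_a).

-1

Start at x=13: 13 → 1 → 72 → 84 → 13 (one orbit).
22 cycles of lengths [4, 4, 4, 4, 4, 4, 4, 4, 4, 4, 4, 4, 4, 4, 4, 4, 4, 4, 4, 4, 4, 1].
22 cycles on 85: each ℓ→(−1)^(ℓ−1), product (−1)^63 = -1.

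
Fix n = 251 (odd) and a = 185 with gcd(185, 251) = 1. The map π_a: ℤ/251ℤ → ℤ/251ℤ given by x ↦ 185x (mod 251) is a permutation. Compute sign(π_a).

-1

Orbit of 105 under x↦185x: [105, 98, 58, 188, 142, 166, 88]… (length divides ord_251(185)).
2 cycles of lengths [250, 1].
251 − 2 = 249 transpositions; sign(π) = (−1)^249 = -1.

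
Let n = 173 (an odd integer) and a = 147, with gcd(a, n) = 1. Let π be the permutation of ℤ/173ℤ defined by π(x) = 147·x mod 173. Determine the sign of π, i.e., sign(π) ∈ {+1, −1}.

-1

Start at x=9: 9 → 112 → 29 → 111 → 55 → 127 → 158 → … (one orbit).
The orbit structure of x ↦ 147x mod 173: 2 orbits of sizes [172, 1].
sign(π) = (−1)^{n − #cycles} = (−1)^{173−2} = (−1)^171 = -1.
Zolotarev: (147|173) = -1, matching the cycle-count sign.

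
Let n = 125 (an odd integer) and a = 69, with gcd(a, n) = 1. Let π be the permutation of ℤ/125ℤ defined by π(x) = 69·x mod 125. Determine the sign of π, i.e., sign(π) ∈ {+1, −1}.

+1

Trace 16: π^k(16) = [16, 104, 51, 19, 61, 84, 46] for k=0..6.
Cycle type of π: 50×2 + 10×2 + 2×2 + 1; total 7 cycles.
n − c = 125 − 7 = 118; sign = (−1)^118 = +1.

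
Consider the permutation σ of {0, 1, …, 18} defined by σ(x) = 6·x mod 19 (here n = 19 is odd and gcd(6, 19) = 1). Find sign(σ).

Trace 7: π^k(7) = [7, 4, 5, 11, 9, 16, 1] for k=0..6.
Decompose π into cycles: lengths [9, 9, 1] (3 cycles, including the fixed point 0).
Σ(ℓ_i−1) = 19−3 = 16; sign = (−1)^16 = +1.

+1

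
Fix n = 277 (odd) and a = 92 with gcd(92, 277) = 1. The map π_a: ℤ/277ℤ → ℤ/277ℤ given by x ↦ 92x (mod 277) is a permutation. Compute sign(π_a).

+1

Trace 121: π^k(121) = [121, 52, 75, 252, 193, 28, 83] for k=0..6.
π_92 has 3 disjoint cycles with lengths [138, 138, 1] on {0,…,276}.
277 − 3 = 274 transpositions; sign(π) = (−1)^274 = +1.
The Jacobi symbol (92|277) = +1 (Zolotarev) agrees.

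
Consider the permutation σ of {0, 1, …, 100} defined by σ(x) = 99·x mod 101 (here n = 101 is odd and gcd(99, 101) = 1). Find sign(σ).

-1

Start at x=74: 74 → 54 → 94 → 14 → 73 → 56 → 90 → … (one orbit).
Cycle type of π: 100 + 1; total 2 cycles.
sign(π) = (−1)^{n − #cycles} = (−1)^{101−2} = (−1)^99 = -1.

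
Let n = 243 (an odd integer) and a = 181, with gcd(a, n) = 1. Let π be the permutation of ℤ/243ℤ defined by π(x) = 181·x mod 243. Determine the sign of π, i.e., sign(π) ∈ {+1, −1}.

+1

Trace 10: π^k(10) = [10, 109, 46, 64, 163, 100, 118] for k=0..6.
Decompose π into cycles: lengths [27, 27, 27, 27, 27, 27, 9, 9, 9, 9, 9, 9, 3, 3, 3, 3, 3, 3, 1, 1, 1, 1, 1, 1, 1, 1, 1] (27 cycles, including the fixed point 0).
27 cycles on 243: each ℓ→(−1)^(ℓ−1), product (−1)^216 = +1.
Zolotarev: (181|243) = +1, matching the cycle-count sign.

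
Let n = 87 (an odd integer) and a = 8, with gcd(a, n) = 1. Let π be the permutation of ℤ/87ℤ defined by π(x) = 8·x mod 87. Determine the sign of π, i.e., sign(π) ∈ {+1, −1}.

Start at x=68: 68 → 22 → 2 → 16 → 41 → 67 → 14 → … (one orbit).
Cycle lengths of π_8 on ℤ/87ℤ: [28, 28, 28, 2, 1]; 5 cycles in total.
sign(π) = (−1)^{n − #cycles} = (−1)^{87−5} = (−1)^82 = +1.

+1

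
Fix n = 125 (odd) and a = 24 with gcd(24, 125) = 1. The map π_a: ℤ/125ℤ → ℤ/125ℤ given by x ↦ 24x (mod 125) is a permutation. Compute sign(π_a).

Orbit of 124 under x↦24x: [124, 101, 49, 51, 99, 1, 24]… (length divides ord_125(24)).
23 cycles of lengths [10, 10, 10, 10, 10, 10, 10, 10, 10, 10, 2, 2, 2, 2, 2, 2, 2, 2, 2, 2, 2, 2, 1].
With 23 cycles on 125 points, sign = (−1)^{125−23} = +1.
Zolotarev: (24|125) = +1, matching the cycle-count sign.

+1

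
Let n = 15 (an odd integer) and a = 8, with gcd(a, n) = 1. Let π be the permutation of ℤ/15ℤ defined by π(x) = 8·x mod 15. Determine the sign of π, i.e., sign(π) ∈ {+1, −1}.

Trace 4: π^k(4) = [4, 2, 1, 8] for k=0..3.
Cycle type of π: 4×3 + 2 + 1; total 5 cycles.
With 5 cycles on 15 points, sign = (−1)^{15−5} = +1.
The Jacobi symbol (8|15) = +1 (Zolotarev) agrees.

+1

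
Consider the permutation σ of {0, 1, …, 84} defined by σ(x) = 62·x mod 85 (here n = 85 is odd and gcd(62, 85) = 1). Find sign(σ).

Trace 63: π^k(63) = [63, 81, 7, 9, 48, 1, 62] for k=0..6.
Cycle lengths of π_62 on ℤ/85ℤ: [16, 16, 16, 16, 16, 4, 1]; 7 cycles in total.
7 cycles on 85: each ℓ→(−1)^(ℓ−1), product (−1)^78 = +1.
Via Zolotarev, sign(π_{62}) = (62|85) = +1.

+1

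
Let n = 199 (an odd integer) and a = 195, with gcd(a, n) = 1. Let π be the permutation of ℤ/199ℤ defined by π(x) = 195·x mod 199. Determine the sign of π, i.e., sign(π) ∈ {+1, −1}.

Start at x=83: 83 → 66 → 134 → 61 → 154 → 180 → 76 → … (one orbit).
2 cycles of lengths [198, 1].
Σ(ℓ_i−1) = 199−2 = 197; sign = (−1)^197 = -1.
Check: (195/199) = -1 by Zolotarev.

-1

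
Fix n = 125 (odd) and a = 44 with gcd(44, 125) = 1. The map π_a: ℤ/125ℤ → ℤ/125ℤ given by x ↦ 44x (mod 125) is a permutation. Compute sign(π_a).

Trace 94: π^k(94) = [94, 11, 109, 46, 24, 56, 89] for k=0..6.
Cycle type of π: 50×2 + 10×2 + 2×2 + 1; total 7 cycles.
sign(π) = (−1)^{n − #cycles} = (−1)^{125−7} = (−1)^118 = +1.
Zolotarev: (44|125) = +1, matching the cycle-count sign.

+1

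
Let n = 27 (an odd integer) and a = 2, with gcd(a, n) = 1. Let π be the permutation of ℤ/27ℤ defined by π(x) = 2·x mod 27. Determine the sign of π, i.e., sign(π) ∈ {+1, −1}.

Start at x=2: 2 → 4 → 8 → 16 → 5 → 10 → 20 → … (one orbit).
Decompose π into cycles: lengths [18, 6, 2, 1] (4 cycles, including the fixed point 0).
4 cycles on 27: each ℓ→(−1)^(ℓ−1), product (−1)^23 = -1.

-1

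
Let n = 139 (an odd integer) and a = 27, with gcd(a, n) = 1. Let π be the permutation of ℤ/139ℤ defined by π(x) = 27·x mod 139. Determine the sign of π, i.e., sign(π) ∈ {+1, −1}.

-1

Trace 105: π^k(105) = [105, 55, 95, 63, 33, 57, 10] for k=0..6.
Cycle type of π: 46×3 + 1; total 4 cycles.
With 4 cycles on 139 points, sign = (−1)^{139−4} = -1.
(27|139)_J = -1 (Zolotarev's lemma cross-check).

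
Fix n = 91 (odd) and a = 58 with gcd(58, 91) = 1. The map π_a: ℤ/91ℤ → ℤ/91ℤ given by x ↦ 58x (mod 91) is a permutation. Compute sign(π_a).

Trace 30: π^k(30) = [30, 11, 1, 58, 88, 8, 9] for k=0..6.
Decompose π into cycles: lengths [12, 12, 12, 12, 12, 12, 12, 3, 3, 1] (10 cycles, including the fixed point 0).
n − c = 91 − 10 = 81; sign = (−1)^81 = -1.
Zolotarev: (58|91) = -1, matching the cycle-count sign.

-1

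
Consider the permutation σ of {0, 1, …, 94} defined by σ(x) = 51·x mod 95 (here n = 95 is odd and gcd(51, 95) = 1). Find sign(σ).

-1

Orbit of 1 under x↦51x: [1, 51, 36, 31, 61, 71, 11]… (length divides ord_95(51)).
Decompose π into cycles: lengths [18, 18, 18, 18, 18, 1, 1, 1, 1, 1] (10 cycles, including the fixed point 0).
10 cycles on 95: each ℓ→(−1)^(ℓ−1), product (−1)^85 = -1.
The Jacobi symbol (51|95) = -1 (Zolotarev) agrees.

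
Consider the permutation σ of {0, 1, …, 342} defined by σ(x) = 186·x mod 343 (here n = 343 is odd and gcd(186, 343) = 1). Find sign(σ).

+1

Start at x=163: 163 → 134 → 228 → 219 → 260 → 340 → 128 → … (one orbit).
Cycle lengths of π_186 on ℤ/343ℤ: [147, 147, 21, 21, 3, 3, 1]; 7 cycles in total.
343 − 7 = 336 transpositions; sign(π) = (−1)^336 = +1.
The Jacobi symbol (186|343) = +1 (Zolotarev) agrees.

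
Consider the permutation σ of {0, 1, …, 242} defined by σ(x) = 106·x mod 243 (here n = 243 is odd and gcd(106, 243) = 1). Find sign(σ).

Orbit of 91 under x↦106x: [91, 169, 175, 82, 187, 139, 154]… (length divides ord_243(106)).
11 cycles of lengths [81, 81, 27, 27, 9, 9, 3, 3, 1, 1, 1].
n − c = 243 − 11 = 232; sign = (−1)^232 = +1.

+1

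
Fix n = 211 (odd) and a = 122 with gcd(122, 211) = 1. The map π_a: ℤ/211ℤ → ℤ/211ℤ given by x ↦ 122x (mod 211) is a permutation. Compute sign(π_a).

Start at x=11: 11 → 76 → 199 → 13 → 109 → 5 → 188 → … (one orbit).
Cycle type of π: 35×6 + 1; total 7 cycles.
sign(π) = (−1)^{n − #cycles} = (−1)^{211−7} = (−1)^204 = +1.
Zolotarev: (122|211) = +1, matching the cycle-count sign.

+1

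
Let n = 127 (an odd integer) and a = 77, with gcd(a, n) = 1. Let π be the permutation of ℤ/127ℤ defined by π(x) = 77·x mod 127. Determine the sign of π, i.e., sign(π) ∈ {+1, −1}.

-1

Orbit of 107 under x↦77x: [107, 111, 38, 5, 4, 54, 94]… (length divides ord_127(77)).
Cycle type of π: 42×3 + 1; total 4 cycles.
Σ(ℓ_i−1) = 127−4 = 123; sign = (−1)^123 = -1.
Via Zolotarev, sign(π_{77}) = (77|127) = -1.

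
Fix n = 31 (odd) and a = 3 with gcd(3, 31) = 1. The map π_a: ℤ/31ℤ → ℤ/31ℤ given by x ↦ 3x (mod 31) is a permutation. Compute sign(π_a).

Start at x=18: 18 → 23 → 7 → 21 → 1 → 3 → 9 → … (one orbit).
π_3 has 2 disjoint cycles with lengths [30, 1] on {0,…,30}.
sign(π) = (−1)^{n − #cycles} = (−1)^{31−2} = (−1)^29 = -1.
(3|31)_J = -1 (Zolotarev's lemma cross-check).

-1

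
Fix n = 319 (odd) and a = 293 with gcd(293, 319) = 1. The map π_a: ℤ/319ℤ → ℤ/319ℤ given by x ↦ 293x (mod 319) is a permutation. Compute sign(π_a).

Start at x=170: 170 → 46 → 80 → 153 → 169 → 72 → 42 → … (one orbit).
Cycle type of π: 140×2 + 28 + 10 + 1; total 5 cycles.
319 − 5 = 314 transpositions; sign(π) = (−1)^314 = +1.

+1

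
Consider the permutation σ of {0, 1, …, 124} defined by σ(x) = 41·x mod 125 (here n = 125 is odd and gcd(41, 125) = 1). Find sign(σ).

+1

Trace 46: π^k(46) = [46, 11, 76, 116, 6, 121, 86] for k=0..6.
Cycle type of π: 25×4 + 5×4 + 1×5; total 13 cycles.
13 cycles on 125: each ℓ→(−1)^(ℓ−1), product (−1)^112 = +1.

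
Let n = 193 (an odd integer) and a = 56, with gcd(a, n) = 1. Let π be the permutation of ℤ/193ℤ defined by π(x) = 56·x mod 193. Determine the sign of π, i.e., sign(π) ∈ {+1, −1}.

Orbit of 187 under x↦56x: [187, 50, 98, 84, 72, 172, 175]… (length divides ord_193(56)).
Cycle lengths of π_56 on ℤ/193ℤ: [96, 96, 1]; 3 cycles in total.
Σ(ℓ_i−1) = 193−3 = 190; sign = (−1)^190 = +1.
Via Zolotarev, sign(π_{56}) = (56|193) = +1.

+1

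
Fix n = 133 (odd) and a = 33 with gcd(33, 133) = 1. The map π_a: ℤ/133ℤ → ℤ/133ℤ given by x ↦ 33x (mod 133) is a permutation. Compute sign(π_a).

+1

Start at x=69: 69 → 16 → 129 → 1 → 33 → 25 → 27 → … (one orbit).
9 cycles of lengths [18, 18, 18, 18, 18, 18, 18, 6, 1].
With 9 cycles on 133 points, sign = (−1)^{133−9} = +1.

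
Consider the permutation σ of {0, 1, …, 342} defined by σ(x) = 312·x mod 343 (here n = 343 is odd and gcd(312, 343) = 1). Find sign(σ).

Start at x=275: 275 → 50 → 165 → 30 → 99 → 18 → 128 → … (one orbit).
Cycle lengths of π_312 on ℤ/343ℤ: [21, 21, 21, 21, 21, 21, 21, 21, 21, 21, 21, 21, 21, 21, 3, 3, 3, 3, 3, 3, 3, 3, 3, 3, 3, 3, 3, 3, 3, 3, 1]; 31 cycles in total.
Σ(ℓ_i−1) = 343−31 = 312; sign = (−1)^312 = +1.

+1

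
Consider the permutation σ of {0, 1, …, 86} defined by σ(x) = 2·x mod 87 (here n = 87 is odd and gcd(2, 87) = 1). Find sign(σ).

Orbit of 22 under x↦2x: [22, 44, 1, 2, 4, 8, 16]… (length divides ord_87(2)).
Decompose π into cycles: lengths [28, 28, 28, 2, 1] (5 cycles, including the fixed point 0).
n − c = 87 − 5 = 82; sign = (−1)^82 = +1.
The Jacobi symbol (2|87) = +1 (Zolotarev) agrees.

+1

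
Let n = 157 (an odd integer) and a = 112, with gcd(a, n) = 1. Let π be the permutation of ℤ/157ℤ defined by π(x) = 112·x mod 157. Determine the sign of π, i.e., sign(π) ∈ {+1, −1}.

Orbit of 129 under x↦112x: [129, 4, 134, 93, 54, 82, 78]… (length divides ord_157(112)).
4 cycles of lengths [52, 52, 52, 1].
Σ(ℓ_i−1) = 157−4 = 153; sign = (−1)^153 = -1.
Via Zolotarev, sign(π_{112}) = (112|157) = -1.

-1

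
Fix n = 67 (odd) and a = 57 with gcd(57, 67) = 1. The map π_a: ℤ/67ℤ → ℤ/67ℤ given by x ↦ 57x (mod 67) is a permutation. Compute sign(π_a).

-1

Orbit of 4 under x↦57x: [4, 27, 65, 20, 1, 57, 33]… (length divides ord_67(57)).
π_57 has 2 disjoint cycles with lengths [66, 1] on {0,…,66}.
sign(π) = (−1)^{n − #cycles} = (−1)^{67−2} = (−1)^65 = -1.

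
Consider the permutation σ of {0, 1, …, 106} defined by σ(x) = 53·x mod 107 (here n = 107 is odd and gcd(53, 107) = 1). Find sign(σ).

Orbit of 16 under x↦53x: [16, 99, 4, 105, 1, 53, 27]… (length divides ord_107(53)).
Cycle lengths of π_53 on ℤ/107ℤ: [53, 53, 1]; 3 cycles in total.
107 − 3 = 104 transpositions; sign(π) = (−1)^104 = +1.
Zolotarev: (53|107) = +1, matching the cycle-count sign.

+1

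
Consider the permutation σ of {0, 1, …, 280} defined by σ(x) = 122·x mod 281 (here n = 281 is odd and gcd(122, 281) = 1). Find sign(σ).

-1

Start at x=9: 9 → 255 → 200 → 234 → 167 → 142 → 183 → … (one orbit).
Decompose π into cycles: lengths [280, 1] (2 cycles, including the fixed point 0).
With 2 cycles on 281 points, sign = (−1)^{281−2} = -1.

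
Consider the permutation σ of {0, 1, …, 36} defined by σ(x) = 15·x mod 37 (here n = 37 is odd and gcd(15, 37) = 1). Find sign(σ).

Start at x=6: 6 → 16 → 18 → 11 → 17 → 33 → 14 → … (one orbit).
Decompose π into cycles: lengths [36, 1] (2 cycles, including the fixed point 0).
sign(π) = (−1)^{n − #cycles} = (−1)^{37−2} = (−1)^35 = -1.
Via Zolotarev, sign(π_{15}) = (15|37) = -1.

-1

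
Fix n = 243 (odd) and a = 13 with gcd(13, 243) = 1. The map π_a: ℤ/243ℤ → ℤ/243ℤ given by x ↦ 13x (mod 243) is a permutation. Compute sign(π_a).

+1

Orbit of 154 under x↦13x: [154, 58, 25, 82, 94, 7, 91]… (length divides ord_243(13)).
Cycle type of π: 81×2 + 27×2 + 9×2 + 3×2 + 1×3; total 11 cycles.
With 11 cycles on 243 points, sign = (−1)^{243−11} = +1.
The Jacobi symbol (13|243) = +1 (Zolotarev) agrees.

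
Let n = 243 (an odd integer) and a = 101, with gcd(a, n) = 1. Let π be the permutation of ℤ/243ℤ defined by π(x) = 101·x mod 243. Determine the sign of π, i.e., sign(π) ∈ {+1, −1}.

Start at x=10: 10 → 38 → 193 → 53 → 7 → 221 → 208 → … (one orbit).
Cycle type of π: 162 + 54 + 18 + 6 + 2 + 1; total 6 cycles.
With 6 cycles on 243 points, sign = (−1)^{243−6} = -1.
Via Zolotarev, sign(π_{101}) = (101|243) = -1.

-1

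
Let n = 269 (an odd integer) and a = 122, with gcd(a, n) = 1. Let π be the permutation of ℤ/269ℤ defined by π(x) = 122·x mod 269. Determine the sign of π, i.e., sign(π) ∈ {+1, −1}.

Trace 46: π^k(46) = [46, 232, 59, 204, 140, 133, 86] for k=0..6.
2 cycles of lengths [268, 1].
sign(π) = (−1)^{n − #cycles} = (−1)^{269−2} = (−1)^267 = -1.

-1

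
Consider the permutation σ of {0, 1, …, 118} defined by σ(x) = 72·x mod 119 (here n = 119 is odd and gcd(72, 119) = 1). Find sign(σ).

Start at x=106: 106 → 16 → 81 → 1 → 72 → 67 → 64 → … (one orbit).
π_72 has 15 disjoint cycles with lengths [12, 12, 12, 12, 12, 12, 12, 12, 4, 4, 4, 4, 3, 3, 1] on {0,…,118}.
With 15 cycles on 119 points, sign = (−1)^{119−15} = +1.

+1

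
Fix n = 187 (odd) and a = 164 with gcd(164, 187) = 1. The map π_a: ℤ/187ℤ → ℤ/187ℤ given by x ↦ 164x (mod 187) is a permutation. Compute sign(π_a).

+1

Trace 142: π^k(142) = [142, 100, 131, 166, 109, 111, 65] for k=0..6.
17 cycles of lengths [16, 16, 16, 16, 16, 16, 16, 16, 16, 16, 16, 2, 2, 2, 2, 2, 1].
With 17 cycles on 187 points, sign = (−1)^{187−17} = +1.
The Jacobi symbol (164|187) = +1 (Zolotarev) agrees.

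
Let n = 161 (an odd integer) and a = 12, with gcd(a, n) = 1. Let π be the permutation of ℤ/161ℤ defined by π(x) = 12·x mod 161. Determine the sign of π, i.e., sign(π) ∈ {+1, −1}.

-1

Orbit of 41 under x↦12x: [41, 9, 108, 8, 96, 25, 139]… (length divides ord_161(12)).
π_12 has 6 disjoint cycles with lengths [66, 66, 11, 11, 6, 1] on {0,…,160}.
n − c = 161 − 6 = 155; sign = (−1)^155 = -1.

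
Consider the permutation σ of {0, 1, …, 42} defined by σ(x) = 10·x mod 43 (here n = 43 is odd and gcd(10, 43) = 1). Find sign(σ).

Orbit of 1 under x↦10x: [1, 10, 14, 11, 24, 25, 35]… (length divides ord_43(10)).
The orbit structure of x ↦ 10x mod 43: 3 orbits of sizes [21, 21, 1].
sign(π) = (−1)^{n − #cycles} = (−1)^{43−3} = (−1)^40 = +1.

+1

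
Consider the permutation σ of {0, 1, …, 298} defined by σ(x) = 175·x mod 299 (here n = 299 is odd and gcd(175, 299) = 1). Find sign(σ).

+1

Trace 82: π^k(82) = [82, 297, 248, 45, 101, 34, 269] for k=0..6.
Cycle type of π: 132×2 + 22 + 12 + 1; total 5 cycles.
With 5 cycles on 299 points, sign = (−1)^{299−5} = +1.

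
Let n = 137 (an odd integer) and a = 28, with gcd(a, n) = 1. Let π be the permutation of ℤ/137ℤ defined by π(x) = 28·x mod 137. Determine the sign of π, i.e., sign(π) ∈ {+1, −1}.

Orbit of 32 under x↦28x: [32, 74, 17, 65, 39, 133, 25]… (length divides ord_137(28)).
Decompose π into cycles: lengths [68, 68, 1] (3 cycles, including the fixed point 0).
n − c = 137 − 3 = 134; sign = (−1)^134 = +1.
Check: (28/137) = +1 by Zolotarev.

+1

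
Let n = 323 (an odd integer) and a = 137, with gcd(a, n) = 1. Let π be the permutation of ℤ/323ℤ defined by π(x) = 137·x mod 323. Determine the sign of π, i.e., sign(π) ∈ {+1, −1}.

+1

Start at x=239: 239 → 120 → 290 → 1 → 137 → 35 → 273 → … (one orbit).
π_137 has 51 disjoint cycles with lengths [9, 9, 9, 9, 9, 9, 9, 9, 9, 9, 9, 9, 9, 9, 9, 9, 9, 9, 9, 9, 9, 9, 9, 9, 9, 9, 9, 9, 9, 9, 9, 9, 9, 9, 1, 1, 1, 1, 1, 1, 1, 1, 1, 1, 1, 1, 1, 1, 1, 1, 1] on {0,…,322}.
Σ(ℓ_i−1) = 323−51 = 272; sign = (−1)^272 = +1.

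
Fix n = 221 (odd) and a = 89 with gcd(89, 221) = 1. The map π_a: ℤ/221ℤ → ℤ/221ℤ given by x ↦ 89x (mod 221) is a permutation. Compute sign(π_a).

-1

Start at x=149: 149 → 1 → 89 → 186 → 200 → 120 → 72 → … (one orbit).
π_89 has 22 disjoint cycles with lengths [12, 12, 12, 12, 12, 12, 12, 12, 12, 12, 12, 12, 12, 12, 12, 12, 12, 4, 4, 4, 4, 1] on {0,…,220}.
sign(π) = (−1)^{n − #cycles} = (−1)^{221−22} = (−1)^199 = -1.
(89|221)_J = -1 (Zolotarev's lemma cross-check).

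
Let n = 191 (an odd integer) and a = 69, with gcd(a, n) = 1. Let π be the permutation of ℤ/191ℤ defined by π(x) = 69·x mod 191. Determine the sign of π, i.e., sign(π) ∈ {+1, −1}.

Orbit of 36 under x↦69x: [36, 1, 69, 177, 180, 5, 154]… (length divides ord_191(69)).
Cycle lengths of π_69 on ℤ/191ℤ: [19, 19, 19, 19, 19, 19, 19, 19, 19, 19, 1]; 11 cycles in total.
n − c = 191 − 11 = 180; sign = (−1)^180 = +1.
Via Zolotarev, sign(π_{69}) = (69|191) = +1.

+1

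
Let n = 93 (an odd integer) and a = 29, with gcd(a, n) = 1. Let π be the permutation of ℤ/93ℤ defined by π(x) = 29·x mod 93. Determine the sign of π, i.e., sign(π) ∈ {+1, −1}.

+1

Trace 1: π^k(1) = [1, 29, 4, 23, 16, 92, 64] for k=0..6.
Cycle type of π: 10×9 + 2 + 1; total 11 cycles.
With 11 cycles on 93 points, sign = (−1)^{93−11} = +1.
Check: (29/93) = +1 by Zolotarev.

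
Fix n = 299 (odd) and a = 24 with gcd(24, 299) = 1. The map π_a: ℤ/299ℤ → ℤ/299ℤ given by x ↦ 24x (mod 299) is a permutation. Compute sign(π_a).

Orbit of 185 under x↦24x: [185, 254, 116, 93, 139, 47, 231]… (length divides ord_299(24)).
The orbit structure of x ↦ 24x mod 299: 46 orbits of sizes [12, 12, 12, 12, 12, 12, 12, 12, 12, 12, 12, 12, 12, 12, 12, 12, 12, 12, 12, 12, 12, 12, 12, 1, 1, 1, 1, 1, 1, 1, 1, 1, 1, 1, 1, 1, 1, 1, 1, 1, 1, 1, 1, 1, 1, 1].
Σ(ℓ_i−1) = 299−46 = 253; sign = (−1)^253 = -1.
(24|299)_J = -1 (Zolotarev's lemma cross-check).

-1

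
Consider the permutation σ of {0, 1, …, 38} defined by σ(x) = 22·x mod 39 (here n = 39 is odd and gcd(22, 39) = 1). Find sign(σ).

Start at x=22: 22 → 16 → 1 → 22 (one orbit).
Cycle type of π: 3×12 + 1×3; total 15 cycles.
n − c = 39 − 15 = 24; sign = (−1)^24 = +1.
Zolotarev: (22|39) = +1, matching the cycle-count sign.

+1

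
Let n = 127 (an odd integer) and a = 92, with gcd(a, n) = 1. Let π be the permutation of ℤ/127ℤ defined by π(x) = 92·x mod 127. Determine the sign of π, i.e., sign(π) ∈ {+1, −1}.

Trace 94: π^k(94) = [94, 12, 88, 95, 104, 43, 19] for k=0..6.
π_92 has 2 disjoint cycles with lengths [126, 1] on {0,…,126}.
127 − 2 = 125 transpositions; sign(π) = (−1)^125 = -1.

-1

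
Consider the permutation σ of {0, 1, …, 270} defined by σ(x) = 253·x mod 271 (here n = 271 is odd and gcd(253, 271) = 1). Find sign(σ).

-1

Orbit of 114 under x↦253x: [114, 116, 80, 186, 175, 102, 61]… (length divides ord_271(253)).
Cycle lengths of π_253 on ℤ/271ℤ: [270, 1]; 2 cycles in total.
n − c = 271 − 2 = 269; sign = (−1)^269 = -1.
(253|271)_J = -1 (Zolotarev's lemma cross-check).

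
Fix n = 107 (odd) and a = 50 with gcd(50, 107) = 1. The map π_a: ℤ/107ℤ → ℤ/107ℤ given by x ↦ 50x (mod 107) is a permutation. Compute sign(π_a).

-1

Orbit of 88 under x↦50x: [88, 13, 8, 79, 98, 85, 77]… (length divides ord_107(50)).
2 cycles of lengths [106, 1].
107 − 2 = 105 transpositions; sign(π) = (−1)^105 = -1.
Check: (50/107) = -1 by Zolotarev.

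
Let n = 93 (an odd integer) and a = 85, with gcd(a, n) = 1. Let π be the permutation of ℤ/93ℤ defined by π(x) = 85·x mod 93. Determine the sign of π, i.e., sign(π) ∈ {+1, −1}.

Trace 4: π^k(4) = [4, 61, 70, 91, 16, 58, 1] for k=0..6.
Cycle type of π: 10×9 + 1×3; total 12 cycles.
sign(π) = (−1)^{n − #cycles} = (−1)^{93−12} = (−1)^81 = -1.

-1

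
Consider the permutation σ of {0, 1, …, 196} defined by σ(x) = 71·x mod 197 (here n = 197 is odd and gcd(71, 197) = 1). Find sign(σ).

-1

Trace 52: π^k(52) = [52, 146, 122, 191, 165, 92, 31] for k=0..6.
Cycle lengths of π_71 on ℤ/197ℤ: [196, 1]; 2 cycles in total.
197 − 2 = 195 transpositions; sign(π) = (−1)^195 = -1.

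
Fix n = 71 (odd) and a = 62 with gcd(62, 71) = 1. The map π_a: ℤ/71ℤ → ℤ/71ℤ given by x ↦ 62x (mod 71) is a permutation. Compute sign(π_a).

Orbit of 42 under x↦62x: [42, 48, 65, 54, 11, 43, 39]… (length divides ord_71(62)).
Decompose π into cycles: lengths [70, 1] (2 cycles, including the fixed point 0).
sign(π) = (−1)^{n − #cycles} = (−1)^{71−2} = (−1)^69 = -1.
Check: (62/71) = -1 by Zolotarev.

-1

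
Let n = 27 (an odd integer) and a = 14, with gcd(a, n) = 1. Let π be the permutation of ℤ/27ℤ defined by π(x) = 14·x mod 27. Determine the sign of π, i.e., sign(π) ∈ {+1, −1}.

Start at x=16: 16 → 8 → 4 → 2 → 1 → 14 → 7 → … (one orbit).
Decompose π into cycles: lengths [18, 6, 2, 1] (4 cycles, including the fixed point 0).
4 cycles on 27: each ℓ→(−1)^(ℓ−1), product (−1)^23 = -1.
Check: (14/27) = -1 by Zolotarev.

-1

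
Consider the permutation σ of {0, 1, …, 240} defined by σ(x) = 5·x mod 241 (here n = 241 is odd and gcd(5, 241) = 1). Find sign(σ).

Trace 233: π^k(233) = [233, 201, 41, 205, 61, 64, 79] for k=0..6.
7 cycles of lengths [40, 40, 40, 40, 40, 40, 1].
With 7 cycles on 241 points, sign = (−1)^{241−7} = +1.

+1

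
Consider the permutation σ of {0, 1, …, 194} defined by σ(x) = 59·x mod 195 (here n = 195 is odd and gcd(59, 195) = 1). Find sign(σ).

Trace 166: π^k(166) = [166, 44, 61, 89, 181, 149, 16] for k=0..6.
π_59 has 23 disjoint cycles with lengths [12, 12, 12, 12, 12, 12, 12, 12, 12, 12, 12, 12, 12, 12, 12, 2, 2, 2, 2, 2, 2, 2, 1] on {0,…,194}.
195 − 23 = 172 transpositions; sign(π) = (−1)^172 = +1.

+1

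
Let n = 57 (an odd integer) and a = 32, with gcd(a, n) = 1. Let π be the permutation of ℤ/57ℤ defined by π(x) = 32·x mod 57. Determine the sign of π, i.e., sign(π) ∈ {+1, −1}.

Start at x=43: 43 → 8 → 28 → 41 → 1 → 32 → 55 → … (one orbit).
Decompose π into cycles: lengths [18, 18, 18, 2, 1] (5 cycles, including the fixed point 0).
5 cycles on 57: each ℓ→(−1)^(ℓ−1), product (−1)^52 = +1.
Via Zolotarev, sign(π_{32}) = (32|57) = +1.

+1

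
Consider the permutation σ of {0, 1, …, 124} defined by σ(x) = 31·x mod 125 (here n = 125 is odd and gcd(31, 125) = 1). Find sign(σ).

Trace 41: π^k(41) = [41, 21, 26, 56, 111, 66, 46] for k=0..6.
Cycle lengths of π_31 on ℤ/125ℤ: [25, 25, 25, 25, 5, 5, 5, 5, 1, 1, 1, 1, 1]; 13 cycles in total.
sign(π) = (−1)^{n − #cycles} = (−1)^{125−13} = (−1)^112 = +1.
Via Zolotarev, sign(π_{31}) = (31|125) = +1.

+1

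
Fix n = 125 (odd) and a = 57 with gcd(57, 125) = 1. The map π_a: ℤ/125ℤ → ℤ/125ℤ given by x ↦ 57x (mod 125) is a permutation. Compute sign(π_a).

Orbit of 124 under x↦57x: [124, 68, 1, 57]… (length divides ord_125(57)).
π_57 has 32 disjoint cycles with lengths [4, 4, 4, 4, 4, 4, 4, 4, 4, 4, 4, 4, 4, 4, 4, 4, 4, 4, 4, 4, 4, 4, 4, 4, 4, 4, 4, 4, 4, 4, 4, 1] on {0,…,124}.
sign(π) = (−1)^{n − #cycles} = (−1)^{125−32} = (−1)^93 = -1.
The Jacobi symbol (57|125) = -1 (Zolotarev) agrees.

-1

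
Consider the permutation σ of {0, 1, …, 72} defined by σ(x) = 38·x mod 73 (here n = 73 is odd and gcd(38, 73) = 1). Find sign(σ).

Orbit of 32 under x↦38x: [32, 48, 72, 35, 16, 24, 36]… (length divides ord_73(38)).
3 cycles of lengths [36, 36, 1].
n − c = 73 − 3 = 70; sign = (−1)^70 = +1.

+1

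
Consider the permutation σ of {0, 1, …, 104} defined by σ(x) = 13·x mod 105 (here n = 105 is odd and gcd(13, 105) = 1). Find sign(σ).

Orbit of 13 under x↦13x: [13, 64, 97, 1]… (length divides ord_105(13)).
π_13 has 33 disjoint cycles with lengths [4, 4, 4, 4, 4, 4, 4, 4, 4, 4, 4, 4, 4, 4, 4, 4, 4, 4, 4, 4, 4, 2, 2, 2, 2, 2, 2, 2, 2, 2, 1, 1, 1] on {0,…,104}.
sign(π) = (−1)^{n − #cycles} = (−1)^{105−33} = (−1)^72 = +1.

+1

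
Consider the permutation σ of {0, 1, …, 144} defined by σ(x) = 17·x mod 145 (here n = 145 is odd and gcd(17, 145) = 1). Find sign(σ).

Trace 144: π^k(144) = [144, 128, 1, 17] for k=0..3.
The orbit structure of x ↦ 17x mod 145: 37 orbits of sizes [4, 4, 4, 4, 4, 4, 4, 4, 4, 4, 4, 4, 4, 4, 4, 4, 4, 4, 4, 4, 4, 4, 4, 4, 4, 4, 4, 4, 4, 4, 4, 4, 4, 4, 4, 4, 1].
n − c = 145 − 37 = 108; sign = (−1)^108 = +1.

+1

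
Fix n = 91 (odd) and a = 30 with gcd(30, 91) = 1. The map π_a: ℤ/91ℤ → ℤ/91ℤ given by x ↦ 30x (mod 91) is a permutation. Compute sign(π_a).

Trace 9: π^k(9) = [9, 88, 1, 30, 81, 64] for k=0..5.
The orbit structure of x ↦ 30x mod 91: 17 orbits of sizes [6, 6, 6, 6, 6, 6, 6, 6, 6, 6, 6, 6, 6, 6, 3, 3, 1].
n − c = 91 − 17 = 74; sign = (−1)^74 = +1.

+1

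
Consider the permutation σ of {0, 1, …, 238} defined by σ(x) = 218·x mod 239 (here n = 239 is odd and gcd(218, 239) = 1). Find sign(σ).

+1

Start at x=232: 232 → 147 → 20 → 58 → 216 → 5 → 134 → … (one orbit).
3 cycles of lengths [119, 119, 1].
With 3 cycles on 239 points, sign = (−1)^{239−3} = +1.
The Jacobi symbol (218|239) = +1 (Zolotarev) agrees.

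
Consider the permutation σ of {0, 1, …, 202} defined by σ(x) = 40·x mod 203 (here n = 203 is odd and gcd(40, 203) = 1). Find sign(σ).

Orbit of 120 under x↦40x: [120, 131, 165, 104, 100, 143, 36]… (length divides ord_203(40)).
Cycle lengths of π_40 on ℤ/203ℤ: [84, 84, 28, 6, 1]; 5 cycles in total.
sign(π) = (−1)^{n − #cycles} = (−1)^{203−5} = (−1)^198 = +1.

+1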